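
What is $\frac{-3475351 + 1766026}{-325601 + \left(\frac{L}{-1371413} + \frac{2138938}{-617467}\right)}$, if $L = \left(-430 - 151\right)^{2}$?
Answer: $\frac{1447460291656572075}{275722807998025852} \approx 5.2497$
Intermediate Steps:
$L = 337561$ ($L = \left(-581\right)^{2} = 337561$)
$\frac{-3475351 + 1766026}{-325601 + \left(\frac{L}{-1371413} + \frac{2138938}{-617467}\right)} = \frac{-3475351 + 1766026}{-325601 + \left(\frac{337561}{-1371413} + \frac{2138938}{-617467}\right)} = - \frac{1709325}{-325601 + \left(337561 \left(- \frac{1}{1371413}\right) + 2138938 \left(- \frac{1}{617467}\right)\right)} = - \frac{1709325}{-325601 - \frac{3141800157381}{846802270871}} = - \frac{1709325}{- \frac{275722807998025852}{846802270871}} = \left(-1709325\right) \left(- \frac{846802270871}{275722807998025852}\right) = \frac{1447460291656572075}{275722807998025852}$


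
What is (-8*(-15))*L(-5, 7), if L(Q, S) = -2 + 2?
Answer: 0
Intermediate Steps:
L(Q, S) = 0
(-8*(-15))*L(-5, 7) = -8*(-15)*0 = 120*0 = 0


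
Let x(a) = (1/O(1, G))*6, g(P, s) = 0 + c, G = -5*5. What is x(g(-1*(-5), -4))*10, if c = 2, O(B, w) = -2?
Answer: -30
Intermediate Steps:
G = -25
g(P, s) = 2 (g(P, s) = 0 + 2 = 2)
x(a) = -3 (x(a) = (1/(-2))*6 = (1*(-½))*6 = -½*6 = -3)
x(g(-1*(-5), -4))*10 = -3*10 = -30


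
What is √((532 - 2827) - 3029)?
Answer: 22*I*√11 ≈ 72.966*I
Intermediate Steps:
√((532 - 2827) - 3029) = √(-2295 - 3029) = √(-5324) = 22*I*√11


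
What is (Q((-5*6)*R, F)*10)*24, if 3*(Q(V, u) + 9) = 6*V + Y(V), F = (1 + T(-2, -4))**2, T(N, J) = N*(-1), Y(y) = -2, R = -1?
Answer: 12080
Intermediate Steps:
T(N, J) = -N
F = 9 (F = (1 - 1*(-2))**2 = (1 + 2)**2 = 3**2 = 9)
Q(V, u) = -29/3 + 2*V (Q(V, u) = -9 + (6*V - 2)/3 = -9 + (-2 + 6*V)/3 = -9 + (-2/3 + 2*V) = -29/3 + 2*V)
(Q((-5*6)*R, F)*10)*24 = ((-29/3 + 2*(-5*6*(-1)))*10)*24 = ((-29/3 + 2*(-30*(-1)))*10)*24 = ((-29/3 + 2*30)*10)*24 = ((-29/3 + 60)*10)*24 = ((151/3)*10)*24 = (1510/3)*24 = 12080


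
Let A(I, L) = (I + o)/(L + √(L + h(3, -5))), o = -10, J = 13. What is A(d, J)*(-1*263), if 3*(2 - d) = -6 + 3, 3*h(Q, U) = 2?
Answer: 71799/466 - 1841*√123/466 ≈ 110.26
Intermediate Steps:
h(Q, U) = ⅔ (h(Q, U) = (⅓)*2 = ⅔)
d = 3 (d = 2 - (-6 + 3)/3 = 2 - ⅓*(-3) = 2 + 1 = 3)
A(I, L) = (-10 + I)/(L + √(⅔ + L)) (A(I, L) = (I - 10)/(L + √(L + ⅔)) = (-10 + I)/(L + √(⅔ + L)))
A(d, J)*(-1*263) = ((-10 + 3)/(13 + √(⅔ + 13)))*(-1*263) = (-7/(13 + √(41/3)))*(-263) = (-7/(13 + √123/3))*(-263) = -7/(13 + √123/3)*(-263) = 1841/(13 + √123/3)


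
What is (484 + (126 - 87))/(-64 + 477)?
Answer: 523/413 ≈ 1.2663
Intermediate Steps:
(484 + (126 - 87))/(-64 + 477) = (484 + 39)/413 = 523*(1/413) = 523/413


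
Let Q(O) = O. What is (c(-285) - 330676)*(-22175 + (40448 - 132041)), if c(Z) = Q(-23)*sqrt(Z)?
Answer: 37620347168 + 2616664*I*sqrt(285) ≈ 3.762e+10 + 4.4174e+7*I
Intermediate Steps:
c(Z) = -23*sqrt(Z)
(c(-285) - 330676)*(-22175 + (40448 - 132041)) = (-23*I*sqrt(285) - 330676)*(-22175 + (40448 - 132041)) = (-23*I*sqrt(285) - 330676)*(-22175 - 91593) = (-23*I*sqrt(285) - 330676)*(-113768) = (-330676 - 23*I*sqrt(285))*(-113768) = 37620347168 + 2616664*I*sqrt(285)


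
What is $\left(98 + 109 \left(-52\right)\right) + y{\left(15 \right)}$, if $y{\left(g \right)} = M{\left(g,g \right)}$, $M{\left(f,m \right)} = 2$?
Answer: $-5568$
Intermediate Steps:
$y{\left(g \right)} = 2$
$\left(98 + 109 \left(-52\right)\right) + y{\left(15 \right)} = \left(98 + 109 \left(-52\right)\right) + 2 = \left(98 - 5668\right) + 2 = -5570 + 2 = -5568$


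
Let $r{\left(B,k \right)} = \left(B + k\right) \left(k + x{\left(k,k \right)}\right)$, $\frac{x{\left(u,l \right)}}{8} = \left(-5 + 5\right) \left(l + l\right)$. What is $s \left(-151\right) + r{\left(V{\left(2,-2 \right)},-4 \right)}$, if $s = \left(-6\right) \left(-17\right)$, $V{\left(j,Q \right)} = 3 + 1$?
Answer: $-15402$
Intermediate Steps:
$V{\left(j,Q \right)} = 4$
$x{\left(u,l \right)} = 0$ ($x{\left(u,l \right)} = 8 \left(-5 + 5\right) \left(l + l\right) = 8 \cdot 0 \cdot 2 l = 8 \cdot 0 = 0$)
$r{\left(B,k \right)} = k \left(B + k\right)$ ($r{\left(B,k \right)} = \left(B + k\right) \left(k + 0\right) = \left(B + k\right) k = k \left(B + k\right)$)
$s = 102$
$s \left(-151\right) + r{\left(V{\left(2,-2 \right)},-4 \right)} = 102 \left(-151\right) - 4 \left(4 - 4\right) = -15402 - 0 = -15402 + 0 = -15402$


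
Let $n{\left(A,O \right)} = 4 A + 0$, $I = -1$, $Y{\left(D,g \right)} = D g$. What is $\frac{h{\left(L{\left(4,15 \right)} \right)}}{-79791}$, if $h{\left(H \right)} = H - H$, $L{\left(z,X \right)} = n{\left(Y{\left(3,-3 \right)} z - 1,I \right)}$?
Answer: $0$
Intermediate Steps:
$n{\left(A,O \right)} = 4 A$
$L{\left(z,X \right)} = -4 - 36 z$ ($L{\left(z,X \right)} = 4 \left(3 \left(-3\right) z - 1\right) = 4 \left(- 9 z - 1\right) = 4 \left(-1 - 9 z\right) = -4 - 36 z$)
$h{\left(H \right)} = 0$
$\frac{h{\left(L{\left(4,15 \right)} \right)}}{-79791} = \frac{0}{-79791} = 0 \left(- \frac{1}{79791}\right) = 0$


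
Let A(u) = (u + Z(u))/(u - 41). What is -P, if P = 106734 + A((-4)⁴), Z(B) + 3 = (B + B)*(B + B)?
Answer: -23210207/215 ≈ -1.0795e+5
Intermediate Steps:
Z(B) = -3 + 4*B² (Z(B) = -3 + (B + B)*(B + B) = -3 + (2*B)*(2*B) = -3 + 4*B²)
A(u) = (-3 + u + 4*u²)/(-41 + u) (A(u) = (u + (-3 + 4*u²))/(u - 41) = (-3 + u + 4*u²)/(-41 + u))
P = 23210207/215 (P = 106734 + (-3 + (-4)⁴ + 4*((-4)⁴)²)/(-41 + (-4)⁴) = 106734 + (-3 + 256 + 4*256²)/(-41 + 256) = 106734 + (-3 + 256 + 4*65536)/215 = 106734 + (-3 + 256 + 262144)/215 = 106734 + (1/215)*262397 = 106734 + 262397/215 = 23210207/215 ≈ 1.0795e+5)
-P = -1*23210207/215 = -23210207/215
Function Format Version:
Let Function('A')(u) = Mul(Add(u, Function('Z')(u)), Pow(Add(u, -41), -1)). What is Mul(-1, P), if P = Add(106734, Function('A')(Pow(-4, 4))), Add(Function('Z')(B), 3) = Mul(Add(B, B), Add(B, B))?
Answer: Rational(-23210207, 215) ≈ -1.0795e+5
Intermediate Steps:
Function('Z')(B) = Add(-3, Mul(4, Pow(B, 2))) (Function('Z')(B) = Add(-3, Mul(Add(B, B), Add(B, B))) = Add(-3, Mul(Mul(2, B), Mul(2, B))) = Add(-3, Mul(4, Pow(B, 2))))
Function('A')(u) = Mul(Pow(Add(-41, u), -1), Add(-3, u, Mul(4, Pow(u, 2)))) (Function('A')(u) = Mul(Add(u, Add(-3, Mul(4, Pow(u, 2)))), Pow(Add(u, -41), -1)) = Mul(Add(-3, u, Mul(4, Pow(u, 2))), Pow(Add(-41, u), -1)) = Mul(Pow(Add(-41, u), -1), Add(-3, u, Mul(4, Pow(u, 2)))))
P = Rational(23210207, 215) (P = Add(106734, Mul(Pow(Add(-41, Pow(-4, 4)), -1), Add(-3, Pow(-4, 4), Mul(4, Pow(Pow(-4, 4), 2))))) = Add(106734, Mul(Pow(Add(-41, 256), -1), Add(-3, 256, Mul(4, Pow(256, 2))))) = Add(106734, Mul(Pow(215, -1), Add(-3, 256, Mul(4, 65536)))) = Add(106734, Mul(Rational(1, 215), Add(-3, 256, 262144))) = Add(106734, Mul(Rational(1, 215), 262397)) = Add(106734, Rational(262397, 215)) = Rational(23210207, 215) ≈ 1.0795e+5)
Mul(-1, P) = Mul(-1, Rational(23210207, 215)) = Rational(-23210207, 215)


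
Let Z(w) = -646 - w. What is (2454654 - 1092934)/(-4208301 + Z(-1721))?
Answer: -680860/2103613 ≈ -0.32366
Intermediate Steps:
(2454654 - 1092934)/(-4208301 + Z(-1721)) = (2454654 - 1092934)/(-4208301 + (-646 - 1*(-1721))) = 1361720/(-4208301 + (-646 + 1721)) = 1361720/(-4208301 + 1075) = 1361720/(-4207226) = 1361720*(-1/4207226) = -680860/2103613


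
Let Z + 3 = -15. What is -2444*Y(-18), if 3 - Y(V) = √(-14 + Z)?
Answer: -7332 + 9776*I*√2 ≈ -7332.0 + 13825.0*I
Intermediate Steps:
Z = -18 (Z = -3 - 15 = -18)
Y(V) = 3 - 4*I*√2 (Y(V) = 3 - √(-14 - 18) = 3 - √(-32) = 3 - 4*I*√2)
-2444*Y(-18) = -2444*(3 - 4*I*√2) = -7332 + 9776*I*√2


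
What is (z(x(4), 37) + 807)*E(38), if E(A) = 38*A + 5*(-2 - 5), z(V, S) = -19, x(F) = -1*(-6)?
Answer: 1110292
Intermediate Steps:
x(F) = 6
E(A) = -35 + 38*A (E(A) = 38*A + 5*(-7) = 38*A - 35 = -35 + 38*A)
(z(x(4), 37) + 807)*E(38) = (-19 + 807)*(-35 + 38*38) = 788*(-35 + 1444) = 788*1409 = 1110292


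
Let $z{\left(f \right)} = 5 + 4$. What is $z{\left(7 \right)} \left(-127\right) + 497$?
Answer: $-646$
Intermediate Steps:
$z{\left(f \right)} = 9$
$z{\left(7 \right)} \left(-127\right) + 497 = 9 \left(-127\right) + 497 = -1143 + 497 = -646$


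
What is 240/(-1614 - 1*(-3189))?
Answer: 16/105 ≈ 0.15238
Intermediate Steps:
240/(-1614 - 1*(-3189)) = 240/(-1614 + 3189) = 240/1575 = 240*(1/1575) = 16/105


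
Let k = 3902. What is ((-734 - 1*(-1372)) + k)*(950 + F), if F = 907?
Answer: 8430780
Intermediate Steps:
((-734 - 1*(-1372)) + k)*(950 + F) = ((-734 - 1*(-1372)) + 3902)*(950 + 907) = ((-734 + 1372) + 3902)*1857 = (638 + 3902)*1857 = 4540*1857 = 8430780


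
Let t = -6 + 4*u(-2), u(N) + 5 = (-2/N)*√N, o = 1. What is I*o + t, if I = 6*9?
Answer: 28 + 4*I*√2 ≈ 28.0 + 5.6569*I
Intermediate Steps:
u(N) = -5 - 2/√N (u(N) = -5 + (-2/N)*√N = -5 - 2/√N)
I = 54
t = -26 + 4*I*√2 (t = -6 + 4*(-5 - (-1)*I*√2) = -6 + 4*(-5 + I*√2) = -6 + (-20 + 4*I*√2) = -26 + 4*I*√2 ≈ -26.0 + 5.6569*I)
I*o + t = 54*1 + (-26 + 4*I*√2) = 54 + (-26 + 4*I*√2) = 28 + 4*I*√2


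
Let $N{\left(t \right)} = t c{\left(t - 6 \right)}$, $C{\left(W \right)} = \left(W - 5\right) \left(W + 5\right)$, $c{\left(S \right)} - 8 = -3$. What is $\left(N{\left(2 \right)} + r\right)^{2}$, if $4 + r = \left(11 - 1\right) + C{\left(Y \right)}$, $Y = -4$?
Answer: $49$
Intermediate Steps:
$c{\left(S \right)} = 5$ ($c{\left(S \right)} = 8 - 3 = 5$)
$C{\left(W \right)} = \left(-5 + W\right) \left(5 + W\right)$
$N{\left(t \right)} = 5 t$ ($N{\left(t \right)} = t 5 = 5 t$)
$r = -3$ ($r = -4 + \left(\left(11 - 1\right) - \left(25 - \left(-4\right)^{2}\right)\right) = -4 + \left(10 + \left(-25 + 16\right)\right) = -4 + \left(10 - 9\right) = -4 + 1 = -3$)
$\left(N{\left(2 \right)} + r\right)^{2} = \left(5 \cdot 2 - 3\right)^{2} = \left(10 - 3\right)^{2} = 7^{2} = 49$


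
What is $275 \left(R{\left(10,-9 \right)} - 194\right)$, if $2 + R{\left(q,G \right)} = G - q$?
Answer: $-59125$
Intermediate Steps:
$R{\left(q,G \right)} = -2 + G - q$ ($R{\left(q,G \right)} = -2 + \left(G - q\right) = -2 + G - q$)
$275 \left(R{\left(10,-9 \right)} - 194\right) = 275 \left(\left(-2 - 9 - 10\right) - 194\right) = 275 \left(-21 - 194\right) = 275 \left(-215\right) = -59125$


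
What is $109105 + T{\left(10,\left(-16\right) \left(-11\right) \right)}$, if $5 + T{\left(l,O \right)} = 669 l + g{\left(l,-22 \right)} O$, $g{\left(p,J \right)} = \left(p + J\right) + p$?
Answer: $115438$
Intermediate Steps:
$g{\left(p,J \right)} = J + 2 p$ ($g{\left(p,J \right)} = \left(J + p\right) + p = J + 2 p$)
$T{\left(l,O \right)} = -5 + 669 l + O \left(-22 + 2 l\right)$ ($T{\left(l,O \right)} = -5 + \left(669 l + \left(-22 + 2 l\right) O\right) = -5 + \left(669 l + O \left(-22 + 2 l\right)\right) = -5 + 669 l + O \left(-22 + 2 l\right)$)
$109105 + T{\left(10,\left(-16\right) \left(-11\right) \right)} = 109105 + \left(-5 + 669 \cdot 10 + 2 \left(\left(-16\right) \left(-11\right)\right) \left(-11 + 10\right)\right) = 109105 + \left(-5 + 6690 + 2 \cdot 176 \left(-1\right)\right) = 109105 - -6333 = 109105 + 6333 = 115438$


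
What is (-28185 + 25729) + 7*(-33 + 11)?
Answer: -2610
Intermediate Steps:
(-28185 + 25729) + 7*(-33 + 11) = -2456 + 7*(-22) = -2456 - 154 = -2610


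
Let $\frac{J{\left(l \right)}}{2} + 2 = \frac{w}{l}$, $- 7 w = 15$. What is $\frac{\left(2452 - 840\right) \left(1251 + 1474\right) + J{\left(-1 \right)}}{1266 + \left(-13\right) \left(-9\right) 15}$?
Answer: $\frac{10249634}{7049} \approx 1454.1$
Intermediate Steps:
$w = - \frac{15}{7}$ ($w = \left(- \frac{1}{7}\right) 15 = - \frac{15}{7} \approx -2.1429$)
$J{\left(l \right)} = -4 - \frac{30}{7 l}$ ($J{\left(l \right)} = -4 + 2 \left(- \frac{15}{7 l}\right) = -4 - \frac{30}{7 l}$)
$\frac{\left(2452 - 840\right) \left(1251 + 1474\right) + J{\left(-1 \right)}}{1266 + \left(-13\right) \left(-9\right) 15} = \frac{\left(2452 - 840\right) \left(1251 + 1474\right) - \left(4 + \frac{30}{7 \left(-1\right)}\right)}{1266 + \left(-13\right) \left(-9\right) 15} = \frac{1612 \cdot 2725 - - \frac{2}{7}}{1266 + 117 \cdot 15} = \frac{4392700 + \left(-4 + \frac{30}{7}\right)}{1266 + 1755} = \frac{4392700 + \frac{2}{7}}{3021} = \frac{30748902}{7} \cdot \frac{1}{3021} = \frac{10249634}{7049}$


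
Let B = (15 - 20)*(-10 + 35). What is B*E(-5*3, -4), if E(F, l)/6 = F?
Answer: 11250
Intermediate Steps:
E(F, l) = 6*F
B = -125 (B = -5*25 = -125)
B*E(-5*3, -4) = -750*(-5*3) = -750*(-15) = -125*(-90) = 11250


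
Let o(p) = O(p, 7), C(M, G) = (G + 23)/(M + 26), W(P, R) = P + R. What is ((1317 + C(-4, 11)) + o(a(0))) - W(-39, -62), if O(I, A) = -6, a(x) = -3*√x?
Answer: 15549/11 ≈ 1413.5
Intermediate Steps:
C(M, G) = (23 + G)/(26 + M)
o(p) = -6
((1317 + C(-4, 11)) + o(a(0))) - W(-39, -62) = ((1317 + (23 + 11)/(26 - 4)) - 6) - (-39 - 62) = ((1317 + 34/22) - 6) - 1*(-101) = ((1317 + (1/22)*34) - 6) + 101 = ((1317 + 17/11) - 6) + 101 = (14504/11 - 6) + 101 = 14438/11 + 101 = 15549/11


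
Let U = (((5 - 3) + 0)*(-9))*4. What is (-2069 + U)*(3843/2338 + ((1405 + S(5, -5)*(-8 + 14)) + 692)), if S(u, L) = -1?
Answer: -1496436963/334 ≈ -4.4804e+6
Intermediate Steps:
U = -72 (U = ((2 + 0)*(-9))*4 = (2*(-9))*4 = -18*4 = -72)
(-2069 + U)*(3843/2338 + ((1405 + S(5, -5)*(-8 + 14)) + 692)) = (-2069 - 72)*(3843/2338 + ((1405 - (-8 + 14)) + 692)) = -2141*(3843*(1/2338) + ((1405 - 1*6) + 692)) = -2141*(549/334 + ((1405 - 6) + 692)) = -2141*(549/334 + (1399 + 692)) = -2141*(549/334 + 2091) = -2141*698943/334 = -1496436963/334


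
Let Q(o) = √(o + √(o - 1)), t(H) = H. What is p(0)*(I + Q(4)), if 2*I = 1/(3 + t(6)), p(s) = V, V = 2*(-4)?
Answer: -4/9 - 8*√(4 + √3) ≈ -19.598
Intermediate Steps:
V = -8
p(s) = -8
Q(o) = √(o + √(-1 + o))
I = 1/18 (I = 1/(2*(3 + 6)) = (½)/9 = (½)*(⅑) = 1/18 ≈ 0.055556)
p(0)*(I + Q(4)) = -8*(1/18 + √(4 + √(-1 + 4))) = -8*(1/18 + √(4 + √3)) = -4/9 - 8*√(4 + √3)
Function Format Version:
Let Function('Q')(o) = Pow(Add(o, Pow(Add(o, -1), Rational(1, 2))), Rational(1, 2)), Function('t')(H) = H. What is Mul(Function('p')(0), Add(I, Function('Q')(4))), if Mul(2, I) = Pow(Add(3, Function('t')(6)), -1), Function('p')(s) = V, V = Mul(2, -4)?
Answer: Add(Rational(-4, 9), Mul(-8, Pow(Add(4, Pow(3, Rational(1, 2))), Rational(1, 2)))) ≈ -19.598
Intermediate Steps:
V = -8
Function('p')(s) = -8
Function('Q')(o) = Pow(Add(o, Pow(Add(-1, o), Rational(1, 2))), Rational(1, 2))
I = Rational(1, 18) (I = Mul(Rational(1, 2), Pow(Add(3, 6), -1)) = Mul(Rational(1, 2), Pow(9, -1)) = Mul(Rational(1, 2), Rational(1, 9)) = Rational(1, 18) ≈ 0.055556)
Mul(Function('p')(0), Add(I, Function('Q')(4))) = Mul(-8, Add(Rational(1, 18), Pow(Add(4, Pow(Add(-1, 4), Rational(1, 2))), Rational(1, 2)))) = Mul(-8, Add(Rational(1, 18), Pow(Add(4, Pow(3, Rational(1, 2))), Rational(1, 2)))) = Add(Rational(-4, 9), Mul(-8, Pow(Add(4, Pow(3, Rational(1, 2))), Rational(1, 2))))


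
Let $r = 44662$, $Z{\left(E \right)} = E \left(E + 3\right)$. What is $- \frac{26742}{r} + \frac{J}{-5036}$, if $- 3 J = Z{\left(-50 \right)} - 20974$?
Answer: $- \frac{51491801}{28114729} \approx -1.8315$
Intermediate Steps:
$Z{\left(E \right)} = E \left(3 + E\right)$
$J = 6208$ ($J = - \frac{- 50 \left(3 - 50\right) - 20974}{3} = - \frac{\left(-50\right) \left(-47\right) - 20974}{3} = - \frac{2350 - 20974}{3} = \left(- \frac{1}{3}\right) \left(-18624\right) = 6208$)
$- \frac{26742}{r} + \frac{J}{-5036} = - \frac{26742}{44662} + \frac{6208}{-5036} = \left(-26742\right) \frac{1}{44662} + 6208 \left(- \frac{1}{5036}\right) = - \frac{13371}{22331} - \frac{1552}{1259} = - \frac{51491801}{28114729}$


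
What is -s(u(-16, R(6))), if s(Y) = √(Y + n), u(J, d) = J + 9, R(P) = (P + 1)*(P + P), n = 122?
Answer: -√115 ≈ -10.724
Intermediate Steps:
R(P) = 2*P*(1 + P) (R(P) = (1 + P)*(2*P) = 2*P*(1 + P))
u(J, d) = 9 + J
s(Y) = √(122 + Y) (s(Y) = √(Y + 122) = √(122 + Y))
-s(u(-16, R(6))) = -√(122 + (9 - 16)) = -√(122 - 7) = -√115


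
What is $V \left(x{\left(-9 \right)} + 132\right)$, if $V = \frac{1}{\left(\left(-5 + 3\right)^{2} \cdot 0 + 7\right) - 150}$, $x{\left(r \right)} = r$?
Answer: $- \frac{123}{143} \approx -0.86014$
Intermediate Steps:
$V = - \frac{1}{143}$ ($V = \frac{1}{\left(\left(-2\right)^{2} \cdot 0 + 7\right) - 150} = \frac{1}{\left(4 \cdot 0 + 7\right) - 150} = \frac{1}{\left(0 + 7\right) - 150} = \frac{1}{7 - 150} = \frac{1}{-143} = - \frac{1}{143} \approx -0.006993$)
$V \left(x{\left(-9 \right)} + 132\right) = - \frac{-9 + 132}{143} = \left(- \frac{1}{143}\right) 123 = - \frac{123}{143}$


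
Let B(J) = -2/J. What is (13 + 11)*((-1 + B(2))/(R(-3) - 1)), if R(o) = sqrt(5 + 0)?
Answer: -12 - 12*sqrt(5) ≈ -38.833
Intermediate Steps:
R(o) = sqrt(5)
(13 + 11)*((-1 + B(2))/(R(-3) - 1)) = (13 + 11)*((-1 - 2/2)/(sqrt(5) - 1)) = 24*((-1 - 2*1/2)/(-1 + sqrt(5))) = 24*((-1 - 1)/(-1 + sqrt(5))) = 24*(-2/(-1 + sqrt(5))) = -48/(-1 + sqrt(5))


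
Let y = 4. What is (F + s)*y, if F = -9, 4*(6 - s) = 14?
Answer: -26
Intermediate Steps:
s = 5/2 (s = 6 - 1/4*14 = 6 - 7/2 = 5/2 ≈ 2.5000)
(F + s)*y = (-9 + 5/2)*4 = -13/2*4 = -26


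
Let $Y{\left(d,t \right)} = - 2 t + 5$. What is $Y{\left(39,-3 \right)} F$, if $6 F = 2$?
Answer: $\frac{11}{3} \approx 3.6667$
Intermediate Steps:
$F = \frac{1}{3}$ ($F = \frac{1}{6} \cdot 2 = \frac{1}{3} \approx 0.33333$)
$Y{\left(d,t \right)} = 5 - 2 t$
$Y{\left(39,-3 \right)} F = \left(5 - -6\right) \frac{1}{3} = \left(5 + 6\right) \frac{1}{3} = 11 \cdot \frac{1}{3} = \frac{11}{3}$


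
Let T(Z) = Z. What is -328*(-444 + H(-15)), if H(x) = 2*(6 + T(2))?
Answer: 140384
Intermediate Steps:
H(x) = 16 (H(x) = 2*(6 + 2) = 2*8 = 16)
-328*(-444 + H(-15)) = -328*(-444 + 16) = -328*(-428) = 140384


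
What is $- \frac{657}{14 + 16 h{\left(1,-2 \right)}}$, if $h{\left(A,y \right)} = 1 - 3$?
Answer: $\frac{73}{2} \approx 36.5$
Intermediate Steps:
$h{\left(A,y \right)} = -2$
$- \frac{657}{14 + 16 h{\left(1,-2 \right)}} = - \frac{657}{14 + 16 \left(-2\right)} = - \frac{657}{14 - 32} = - \frac{657}{-18} = \left(-657\right) \left(- \frac{1}{18}\right) = \frac{73}{2}$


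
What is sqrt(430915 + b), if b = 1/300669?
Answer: 2*sqrt(9738878035512246)/300669 ≈ 656.44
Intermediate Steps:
b = 1/300669 ≈ 3.3259e-6
sqrt(430915 + b) = sqrt(430915 + 1/300669) = sqrt(129562782136/300669) = 2*sqrt(9738878035512246)/300669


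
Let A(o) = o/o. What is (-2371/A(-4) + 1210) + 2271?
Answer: 1110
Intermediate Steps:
A(o) = 1
(-2371/A(-4) + 1210) + 2271 = (-2371/1 + 1210) + 2271 = (-2371*1 + 1210) + 2271 = (-2371 + 1210) + 2271 = -1161 + 2271 = 1110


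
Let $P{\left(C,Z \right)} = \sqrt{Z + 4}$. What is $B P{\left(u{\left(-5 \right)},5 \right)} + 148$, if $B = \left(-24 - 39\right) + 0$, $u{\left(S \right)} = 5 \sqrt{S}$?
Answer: $-41$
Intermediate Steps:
$P{\left(C,Z \right)} = \sqrt{4 + Z}$
$B = -63$ ($B = -63 + 0 = -63$)
$B P{\left(u{\left(-5 \right)},5 \right)} + 148 = - 63 \sqrt{4 + 5} + 148 = - 63 \sqrt{9} + 148 = \left(-63\right) 3 + 148 = -189 + 148 = -41$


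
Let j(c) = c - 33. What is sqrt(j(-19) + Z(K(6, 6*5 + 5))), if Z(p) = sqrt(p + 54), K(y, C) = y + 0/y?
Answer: sqrt(-52 + 2*sqrt(15)) ≈ 6.6524*I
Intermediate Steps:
K(y, C) = y (K(y, C) = y + 0 = y)
Z(p) = sqrt(54 + p)
j(c) = -33 + c
sqrt(j(-19) + Z(K(6, 6*5 + 5))) = sqrt((-33 - 19) + sqrt(54 + 6)) = sqrt(-52 + sqrt(60)) = sqrt(-52 + 2*sqrt(15))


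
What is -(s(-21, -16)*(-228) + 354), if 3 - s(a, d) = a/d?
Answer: 123/4 ≈ 30.750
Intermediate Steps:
s(a, d) = 3 - a/d
-(s(-21, -16)*(-228) + 354) = -((3 - 1*(-21)/(-16))*(-228) + 354) = -((3 - 1*(-21)*(-1/16))*(-228) + 354) = -((3 - 21/16)*(-228) + 354) = -((27/16)*(-228) + 354) = -(-1539/4 + 354) = -1*(-123/4) = 123/4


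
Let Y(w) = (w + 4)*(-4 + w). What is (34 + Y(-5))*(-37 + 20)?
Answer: -731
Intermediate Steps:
Y(w) = (-4 + w)*(4 + w) (Y(w) = (4 + w)*(-4 + w) = (-4 + w)*(4 + w))
(34 + Y(-5))*(-37 + 20) = (34 + (-16 + (-5)²))*(-37 + 20) = (34 + (-16 + 25))*(-17) = (34 + 9)*(-17) = 43*(-17) = -731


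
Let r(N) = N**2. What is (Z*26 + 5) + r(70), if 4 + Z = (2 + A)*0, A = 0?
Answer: 4801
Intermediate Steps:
Z = -4 (Z = -4 + (2 + 0)*0 = -4 + 2*0 = -4 + 0 = -4)
(Z*26 + 5) + r(70) = (-4*26 + 5) + 70**2 = (-104 + 5) + 4900 = -99 + 4900 = 4801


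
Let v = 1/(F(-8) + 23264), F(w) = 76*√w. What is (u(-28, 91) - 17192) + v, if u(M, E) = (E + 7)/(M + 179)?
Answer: (-394575888*√2 + 60390877865*I)/(1208*(-2908*I + 19*√2)) ≈ -17191.0 - 4.7684e-7*I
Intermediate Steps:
u(M, E) = (7 + E)/(179 + M)
v = 1/(23264 + 152*I*√2) (v = 1/(76*√(-8) + 23264) = 1/(76*(2*I*√2) + 23264) = 1/(152*I*√2 + 23264) = 1/(23264 + 152*I*√2) ≈ 4.2981e-5 - 3.971e-7*I)
(u(-28, 91) - 17192) + v = ((7 + 91)/(179 - 28) - 17192) + (727/16914372 - 19*I*√2/67657488) = (98/151 - 17192) + (727/16914372 - 19*I*√2/67657488) = -2595894/151 + (727/16914372 - 19*I*√2/67657488) = -43907916678791/2554070172 - 19*I*√2/67657488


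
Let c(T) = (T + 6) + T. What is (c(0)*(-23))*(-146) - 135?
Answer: 20013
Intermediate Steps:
c(T) = 6 + 2*T (c(T) = (6 + T) + T = 6 + 2*T)
(c(0)*(-23))*(-146) - 135 = ((6 + 2*0)*(-23))*(-146) - 135 = ((6 + 0)*(-23))*(-146) - 135 = (6*(-23))*(-146) - 135 = -138*(-146) - 135 = 20148 - 135 = 20013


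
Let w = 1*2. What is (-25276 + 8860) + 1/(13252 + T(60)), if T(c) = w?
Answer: -217577663/13254 ≈ -16416.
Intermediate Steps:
w = 2
T(c) = 2
(-25276 + 8860) + 1/(13252 + T(60)) = (-25276 + 8860) + 1/(13252 + 2) = -16416 + 1/13254 = -217577663/13254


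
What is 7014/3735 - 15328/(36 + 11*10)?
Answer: -9371006/90885 ≈ -103.11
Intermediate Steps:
7014/3735 - 15328/(36 + 11*10) = 7014*(1/3735) - 15328/(36 + 110) = 2338/1245 - 15328/146 = 2338/1245 - 15328*1/146 = 2338/1245 - 7664/73 = -9371006/90885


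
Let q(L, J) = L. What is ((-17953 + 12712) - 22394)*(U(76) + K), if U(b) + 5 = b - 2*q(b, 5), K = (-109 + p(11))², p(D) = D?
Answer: -263168105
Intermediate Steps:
K = 9604 (K = (-109 + 11)² = (-98)² = 9604)
U(b) = -5 - b (U(b) = -5 + (b - 2*b) = -5 - b)
((-17953 + 12712) - 22394)*(U(76) + K) = ((-17953 + 12712) - 22394)*((-5 - 1*76) + 9604) = (-5241 - 22394)*((-5 - 76) + 9604) = -27635*(-81 + 9604) = -27635*9523 = -263168105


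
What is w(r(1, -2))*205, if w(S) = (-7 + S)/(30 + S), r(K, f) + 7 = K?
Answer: -2665/24 ≈ -111.04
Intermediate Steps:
r(K, f) = -7 + K
w(S) = (-7 + S)/(30 + S)
w(r(1, -2))*205 = ((-7 + (-7 + 1))/(30 + (-7 + 1)))*205 = ((-7 - 6)/(30 - 6))*205 = (-13/24)*205 = ((1/24)*(-13))*205 = -13/24*205 = -2665/24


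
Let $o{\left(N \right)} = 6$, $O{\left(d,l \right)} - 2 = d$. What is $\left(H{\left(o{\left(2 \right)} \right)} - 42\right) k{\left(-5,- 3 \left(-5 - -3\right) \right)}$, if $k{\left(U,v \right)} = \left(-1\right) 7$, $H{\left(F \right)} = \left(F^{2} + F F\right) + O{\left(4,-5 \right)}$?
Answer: $-252$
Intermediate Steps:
$O{\left(d,l \right)} = 2 + d$
$H{\left(F \right)} = 6 + 2 F^{2}$ ($H{\left(F \right)} = \left(F^{2} + F F\right) + \left(2 + 4\right) = \left(F^{2} + F^{2}\right) + 6 = 2 F^{2} + 6 = 6 + 2 F^{2}$)
$k{\left(U,v \right)} = -7$
$\left(H{\left(o{\left(2 \right)} \right)} - 42\right) k{\left(-5,- 3 \left(-5 - -3\right) \right)} = \left(\left(6 + 2 \cdot 6^{2}\right) - 42\right) \left(-7\right) = \left(\left(6 + 2 \cdot 36\right) - 42\right) \left(-7\right) = \left(\left(6 + 72\right) - 42\right) \left(-7\right) = \left(78 - 42\right) \left(-7\right) = 36 \left(-7\right) = -252$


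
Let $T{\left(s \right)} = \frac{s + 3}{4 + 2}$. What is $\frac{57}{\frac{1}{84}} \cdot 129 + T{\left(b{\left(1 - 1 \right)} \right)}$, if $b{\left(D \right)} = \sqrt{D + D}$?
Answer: $\frac{1235305}{2} \approx 6.1765 \cdot 10^{5}$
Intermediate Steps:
$b{\left(D \right)} = \sqrt{2} \sqrt{D}$ ($b{\left(D \right)} = \sqrt{2 D} = \sqrt{2} \sqrt{D}$)
$T{\left(s \right)} = \frac{1}{2} + \frac{s}{6}$ ($T{\left(s \right)} = \frac{3 + s}{6} = \left(3 + s\right) \frac{1}{6} = \frac{1}{2} + \frac{s}{6}$)
$\frac{57}{\frac{1}{84}} \cdot 129 + T{\left(b{\left(1 - 1 \right)} \right)} = \frac{57}{\frac{1}{84}} \cdot 129 + \left(\frac{1}{2} + \frac{\sqrt{2} \sqrt{1 - 1}}{6}\right) = 57 \frac{1}{\frac{1}{84}} \cdot 129 + \left(\frac{1}{2} + \frac{\sqrt{2} \sqrt{1 - 1}}{6}\right) = 57 \cdot 84 \cdot 129 + \left(\frac{1}{2} + \frac{\sqrt{2} \sqrt{0}}{6}\right) = 4788 \cdot 129 + \left(\frac{1}{2} + \frac{\sqrt{2} \cdot 0}{6}\right) = 617652 + \left(\frac{1}{2} + \frac{1}{6} \cdot 0\right) = 617652 + \left(\frac{1}{2} + 0\right) = 617652 + \frac{1}{2} = \frac{1235305}{2}$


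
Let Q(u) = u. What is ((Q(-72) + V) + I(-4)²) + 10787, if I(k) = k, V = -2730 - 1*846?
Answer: 7155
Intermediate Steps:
V = -3576 (V = -2730 - 846 = -3576)
((Q(-72) + V) + I(-4)²) + 10787 = ((-72 - 3576) + (-4)²) + 10787 = (-3648 + 16) + 10787 = -3632 + 10787 = 7155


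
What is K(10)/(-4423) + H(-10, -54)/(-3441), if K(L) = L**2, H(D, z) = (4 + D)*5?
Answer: -70470/5073181 ≈ -0.013891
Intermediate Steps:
H(D, z) = 20 + 5*D
K(10)/(-4423) + H(-10, -54)/(-3441) = 10**2/(-4423) + (20 + 5*(-10))/(-3441) = 100*(-1/4423) + (20 - 50)*(-1/3441) = -100/4423 - 30*(-1/3441) = -100/4423 + 10/1147 = -70470/5073181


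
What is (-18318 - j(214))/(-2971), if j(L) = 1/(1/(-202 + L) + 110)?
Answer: 24198090/3924691 ≈ 6.1656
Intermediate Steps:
j(L) = 1/(110 + 1/(-202 + L))
(-18318 - j(214))/(-2971) = (-18318 - (-202 + 214)/(-22219 + 110*214))/(-2971) = (-18318 - 12/(-22219 + 23540))*(-1/2971) = (-18318 - 12/1321)*(-1/2971) = -24198090/1321*(-1/2971) = 24198090/3924691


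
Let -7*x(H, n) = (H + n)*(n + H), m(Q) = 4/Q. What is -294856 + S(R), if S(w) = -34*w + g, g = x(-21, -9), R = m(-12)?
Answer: -6194438/21 ≈ -2.9497e+5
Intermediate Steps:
R = -1/3 (R = 4/(-12) = 4*(-1/12) = -1/3 ≈ -0.33333)
x(H, n) = -(H + n)**2/7 (x(H, n) = -(H + n)*(n + H)/7 = -(H + n)*(H + n)/7 = -(H + n)**2/7)
g = -900/7 (g = -(-21 - 9)**2/7 = -1/7*(-30)**2 = -1/7*900 = -900/7 ≈ -128.57)
S(w) = -900/7 - 34*w (S(w) = -34*w - 900/7 = -900/7 - 34*w)
-294856 + S(R) = -294856 + (-900/7 - 34*(-1/3)) = -294856 + (-900/7 + 34/3) = -294856 - 2462/21 = -6194438/21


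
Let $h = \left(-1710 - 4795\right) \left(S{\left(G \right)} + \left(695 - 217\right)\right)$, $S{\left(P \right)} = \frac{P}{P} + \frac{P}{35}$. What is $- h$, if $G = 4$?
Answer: $\frac{21816469}{7} \approx 3.1166 \cdot 10^{6}$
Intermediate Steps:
$S{\left(P \right)} = 1 + \frac{P}{35}$ ($S{\left(P \right)} = 1 + P \frac{1}{35} = 1 + \frac{P}{35}$)
$h = - \frac{21816469}{7}$ ($h = \left(-1710 - 4795\right) \left(\left(1 + \frac{1}{35} \cdot 4\right) + \left(695 - 217\right)\right) = - 6505 \left(\left(1 + \frac{4}{35}\right) + 478\right) = - 6505 \left(\frac{39}{35} + 478\right) = \left(-6505\right) \frac{16769}{35} = - \frac{21816469}{7} \approx -3.1166 \cdot 10^{6}$)
$- h = \left(-1\right) \left(- \frac{21816469}{7}\right) = \frac{21816469}{7}$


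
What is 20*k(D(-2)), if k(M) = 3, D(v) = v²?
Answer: 60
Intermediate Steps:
20*k(D(-2)) = 20*3 = 60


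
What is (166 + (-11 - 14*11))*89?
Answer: 89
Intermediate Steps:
(166 + (-11 - 14*11))*89 = (166 + (-11 - 154))*89 = (166 - 165)*89 = 1*89 = 89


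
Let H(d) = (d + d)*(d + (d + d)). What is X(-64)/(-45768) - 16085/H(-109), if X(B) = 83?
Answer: -41227501/181256536 ≈ -0.22745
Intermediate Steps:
H(d) = 6*d² (H(d) = (2*d)*(d + 2*d) = (2*d)*(3*d) = 6*d²)
X(-64)/(-45768) - 16085/H(-109) = 83/(-45768) - 16085/(6*(-109)²) = 83*(-1/45768) - 16085/(6*11881) = -83/45768 - 16085/71286 = -41227501/181256536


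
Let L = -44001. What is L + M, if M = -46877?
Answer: -90878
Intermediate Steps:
L + M = -44001 - 46877 = -90878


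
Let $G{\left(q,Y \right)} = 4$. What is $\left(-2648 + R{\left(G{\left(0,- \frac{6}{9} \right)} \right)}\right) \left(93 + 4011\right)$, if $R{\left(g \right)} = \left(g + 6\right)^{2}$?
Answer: $-10456992$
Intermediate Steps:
$R{\left(g \right)} = \left(6 + g\right)^{2}$
$\left(-2648 + R{\left(G{\left(0,- \frac{6}{9} \right)} \right)}\right) \left(93 + 4011\right) = \left(-2648 + \left(6 + 4\right)^{2}\right) \left(93 + 4011\right) = \left(-2648 + 10^{2}\right) 4104 = \left(-2648 + 100\right) 4104 = \left(-2548\right) 4104 = -10456992$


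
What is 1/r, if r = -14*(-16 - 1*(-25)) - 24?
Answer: -1/150 ≈ -0.0066667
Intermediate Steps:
r = -150 (r = -14*(-16 + 25) - 24 = -14*9 - 24 = -126 - 24 = -150)
1/r = 1/(-150) = -1/150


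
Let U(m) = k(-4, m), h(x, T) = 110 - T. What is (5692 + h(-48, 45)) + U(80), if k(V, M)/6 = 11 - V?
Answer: 5847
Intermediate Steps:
k(V, M) = 66 - 6*V (k(V, M) = 6*(11 - V) = 66 - 6*V)
U(m) = 90 (U(m) = 66 - 6*(-4) = 66 + 24 = 90)
(5692 + h(-48, 45)) + U(80) = (5692 + (110 - 1*45)) + 90 = (5692 + (110 - 45)) + 90 = (5692 + 65) + 90 = 5757 + 90 = 5847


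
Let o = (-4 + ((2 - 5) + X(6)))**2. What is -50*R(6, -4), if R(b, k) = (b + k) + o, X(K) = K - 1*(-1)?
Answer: -100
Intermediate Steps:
X(K) = 1 + K (X(K) = K + 1 = 1 + K)
o = 0 (o = (-4 + ((2 - 5) + (1 + 6)))**2 = (-4 + (-3 + 7))**2 = (-4 + 4)**2 = 0**2 = 0)
R(b, k) = b + k (R(b, k) = (b + k) + 0 = b + k)
-50*R(6, -4) = -50*(6 - 4) = -50*2 = -100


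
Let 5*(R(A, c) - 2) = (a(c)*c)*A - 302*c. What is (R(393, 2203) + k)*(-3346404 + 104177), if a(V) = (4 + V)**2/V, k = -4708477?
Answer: -6127925672358552/5 ≈ -1.2256e+15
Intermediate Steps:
a(V) = (4 + V)**2/V
R(A, c) = 2 - 302*c/5 + A*(4 + c)**2/5 (R(A, c) = 2 + ((((4 + c)**2/c)*c)*A - 302*c)/5 = 2 + ((4 + c)**2*A - 302*c)/5 = 2 + (A*(4 + c)**2 - 302*c)/5 = 2 + (-302*c + A*(4 + c)**2)/5 = 2 + (-302*c/5 + A*(4 + c)**2/5) = 2 - 302*c/5 + A*(4 + c)**2/5)
(R(393, 2203) + k)*(-3346404 + 104177) = ((2 - 302/5*2203 + (1/5)*393*(4 + 2203)**2) - 4708477)*(-3346404 + 104177) = ((2 - 665306/5 + (1/5)*393*2207**2) - 4708477)*(-3242227) = ((2 - 665306/5 + (1/5)*393*4870849) - 4708477)*(-3242227) = ((2 - 665306/5 + 1914243657/5) - 4708477)*(-3242227) = (1913578361/5 - 4708477)*(-3242227) = (1890035976/5)*(-3242227) = -6127925672358552/5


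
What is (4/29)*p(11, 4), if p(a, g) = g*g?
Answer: 64/29 ≈ 2.2069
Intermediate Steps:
p(a, g) = g**2
(4/29)*p(11, 4) = (4/29)*4**2 = (4*(1/29))*16 = (4/29)*16 = 64/29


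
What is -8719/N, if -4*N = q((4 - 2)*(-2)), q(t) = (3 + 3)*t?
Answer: -8719/6 ≈ -1453.2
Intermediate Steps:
q(t) = 6*t
N = 6 (N = -3*(4 - 2)*(-2)/2 = -3*2*(-2)/2 = -3*(-4)/2 = -1/4*(-24) = 6)
-8719/N = -8719/6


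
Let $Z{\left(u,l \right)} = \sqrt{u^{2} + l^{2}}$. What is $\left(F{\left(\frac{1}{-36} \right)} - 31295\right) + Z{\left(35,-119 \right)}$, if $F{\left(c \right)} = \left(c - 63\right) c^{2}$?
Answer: $- \frac{1460101789}{46656} + 7 \sqrt{314} \approx -31171.0$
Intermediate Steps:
$F{\left(c \right)} = c^{2} \left(-63 + c\right)$ ($F{\left(c \right)} = \left(c - 63\right) c^{2} = \left(-63 + c\right) c^{2} = c^{2} \left(-63 + c\right)$)
$Z{\left(u,l \right)} = \sqrt{l^{2} + u^{2}}$
$\left(F{\left(\frac{1}{-36} \right)} - 31295\right) + Z{\left(35,-119 \right)} = \left(\left(\frac{1}{-36}\right)^{2} \left(-63 + \frac{1}{-36}\right) - 31295\right) + \sqrt{\left(-119\right)^{2} + 35^{2}} = \left(\left(- \frac{1}{36}\right)^{2} \left(-63 - \frac{1}{36}\right) - 31295\right) + \sqrt{14161 + 1225} = \left(\frac{1}{1296} \left(- \frac{2269}{36}\right) - 31295\right) + \sqrt{15386} = \left(- \frac{2269}{46656} - 31295\right) + 7 \sqrt{314} = - \frac{1460101789}{46656} + 7 \sqrt{314}$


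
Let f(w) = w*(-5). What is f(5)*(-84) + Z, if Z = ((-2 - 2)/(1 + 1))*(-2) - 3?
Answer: 2101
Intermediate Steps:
f(w) = -5*w
Z = 1 (Z = -4/2*(-2) - 3 = -4*½*(-2) - 3 = -2*(-2) - 3 = 4 - 3 = 1)
f(5)*(-84) + Z = -5*5*(-84) + 1 = -25*(-84) + 1 = 2100 + 1 = 2101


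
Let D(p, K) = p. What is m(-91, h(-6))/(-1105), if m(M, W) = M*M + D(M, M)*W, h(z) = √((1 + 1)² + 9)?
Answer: -637/85 + 7*√13/85 ≈ -7.1972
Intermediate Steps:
h(z) = √13 (h(z) = √(2² + 9) = √(4 + 9) = √13)
m(M, W) = M² + M*W (m(M, W) = M*M + M*W = M² + M*W)
m(-91, h(-6))/(-1105) = -91*(-91 + √13)/(-1105) = (8281 - 91*√13)*(-1/1105) = -637/85 + 7*√13/85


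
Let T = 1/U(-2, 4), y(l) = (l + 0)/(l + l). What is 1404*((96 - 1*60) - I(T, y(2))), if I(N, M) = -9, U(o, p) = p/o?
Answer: 63180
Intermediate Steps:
y(l) = ½ (y(l) = l/((2*l)) = l*(1/(2*l)) = ½)
T = -½ (T = 1/(4/(-2)) = 1/(4*(-½)) = 1/(-2) = -½ ≈ -0.50000)
1404*((96 - 1*60) - I(T, y(2))) = 1404*((96 - 1*60) - 1*(-9)) = 1404*((96 - 60) + 9) = 1404*(36 + 9) = 1404*45 = 63180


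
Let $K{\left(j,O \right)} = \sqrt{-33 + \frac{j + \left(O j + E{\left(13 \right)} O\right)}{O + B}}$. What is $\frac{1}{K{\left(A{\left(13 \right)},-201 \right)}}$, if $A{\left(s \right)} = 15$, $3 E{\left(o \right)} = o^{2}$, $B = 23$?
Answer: $\frac{\sqrt{1503922}}{8449} \approx 0.14515$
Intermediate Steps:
$E{\left(o \right)} = \frac{o^{2}}{3}$
$K{\left(j,O \right)} = \sqrt{-33 + \frac{j + \frac{169 O}{3} + O j}{23 + O}}$ ($K{\left(j,O \right)} = \sqrt{-33 + \frac{j + \left(O j + \frac{13^{2}}{3} O\right)}{O + 23}} = \sqrt{-33 + \frac{j + \left(O j + \frac{1}{3} \cdot 169 O\right)}{23 + O}} = \sqrt{-33 + \frac{j + \left(O j + \frac{169 O}{3}\right)}{23 + O}} = \sqrt{-33 + \frac{j + \left(\frac{169 O}{3} + O j\right)}{23 + O}} = \sqrt{-33 + \frac{j + \frac{169 O}{3} + O j}{23 + O}}$)
$\frac{1}{K{\left(A{\left(13 \right)},-201 \right)}} = \frac{1}{\frac{1}{3} \sqrt{3} \sqrt{\frac{-2277 + 3 \cdot 15 + 70 \left(-201\right) + 3 \left(-201\right) 15}{23 - 201}}} = \frac{1}{\frac{1}{3} \sqrt{3} \sqrt{\frac{-2277 + 45 - 14070 - 9045}{-178}}} = \frac{1}{\frac{1}{3} \sqrt{3} \sqrt{\left(- \frac{1}{178}\right) \left(-25347\right)}} = \frac{1}{\frac{1}{3} \sqrt{3} \sqrt{\frac{25347}{178}}} = \frac{1}{\frac{1}{3} \sqrt{3} \frac{\sqrt{4511766}}{178}} = \frac{1}{\frac{1}{178} \sqrt{1503922}} = \frac{\sqrt{1503922}}{8449}$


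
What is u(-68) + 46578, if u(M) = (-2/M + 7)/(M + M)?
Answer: 215376433/4624 ≈ 46578.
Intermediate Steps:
u(M) = (7 - 2/M)/(2*M) (u(M) = (7 - 2/M)/((2*M)) = (7 - 2/M)*(1/(2*M)) = (7 - 2/M)/(2*M))
u(-68) + 46578 = (1/2)*(-2 + 7*(-68))/(-68)**2 + 46578 = (1/2)*(1/4624)*(-2 - 476) + 46578 = (1/2)*(1/4624)*(-478) + 46578 = -239/4624 + 46578 = 215376433/4624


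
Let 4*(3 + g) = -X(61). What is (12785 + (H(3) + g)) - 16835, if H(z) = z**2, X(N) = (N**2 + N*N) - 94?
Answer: -5881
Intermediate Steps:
X(N) = -94 + 2*N**2 (X(N) = (N**2 + N**2) - 94 = 2*N**2 - 94 = -94 + 2*N**2)
g = -1840 (g = -3 + (-(-94 + 2*61**2))/4 = -3 + (-(-94 + 2*3721))/4 = -3 + (-(-94 + 7442))/4 = -3 + (-1*7348)/4 = -3 + (1/4)*(-7348) = -3 - 1837 = -1840)
(12785 + (H(3) + g)) - 16835 = (12785 + (3**2 - 1840)) - 16835 = (12785 + (9 - 1840)) - 16835 = (12785 - 1831) - 16835 = 10954 - 16835 = -5881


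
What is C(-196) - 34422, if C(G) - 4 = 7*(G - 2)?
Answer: -35804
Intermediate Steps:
C(G) = -10 + 7*G (C(G) = 4 + 7*(G - 2) = 4 + 7*(-2 + G) = 4 + (-14 + 7*G) = -10 + 7*G)
C(-196) - 34422 = (-10 + 7*(-196)) - 34422 = (-10 - 1372) - 34422 = -1382 - 34422 = -35804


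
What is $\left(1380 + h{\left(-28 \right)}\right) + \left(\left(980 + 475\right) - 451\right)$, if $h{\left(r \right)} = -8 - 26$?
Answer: $2350$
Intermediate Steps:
$h{\left(r \right)} = -34$ ($h{\left(r \right)} = -8 - 26 = -34$)
$\left(1380 + h{\left(-28 \right)}\right) + \left(\left(980 + 475\right) - 451\right) = \left(1380 - 34\right) + \left(\left(980 + 475\right) - 451\right) = 1346 + \left(1455 - 451\right) = 1346 + 1004 = 2350$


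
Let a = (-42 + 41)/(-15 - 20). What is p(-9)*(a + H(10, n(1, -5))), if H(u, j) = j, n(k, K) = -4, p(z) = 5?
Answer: -139/7 ≈ -19.857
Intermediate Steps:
a = 1/35 (a = -1/(-35) = -1*(-1/35) = 1/35 ≈ 0.028571)
p(-9)*(a + H(10, n(1, -5))) = 5*(1/35 - 4) = 5*(-139/35) = -139/7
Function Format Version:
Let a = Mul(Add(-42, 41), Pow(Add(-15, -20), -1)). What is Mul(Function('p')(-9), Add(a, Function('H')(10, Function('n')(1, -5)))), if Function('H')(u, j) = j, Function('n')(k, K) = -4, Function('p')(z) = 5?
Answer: Rational(-139, 7) ≈ -19.857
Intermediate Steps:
a = Rational(1, 35) (a = Mul(-1, Pow(-35, -1)) = Mul(-1, Rational(-1, 35)) = Rational(1, 35) ≈ 0.028571)
Mul(Function('p')(-9), Add(a, Function('H')(10, Function('n')(1, -5)))) = Mul(5, Add(Rational(1, 35), -4)) = Mul(5, Rational(-139, 35)) = Rational(-139, 7)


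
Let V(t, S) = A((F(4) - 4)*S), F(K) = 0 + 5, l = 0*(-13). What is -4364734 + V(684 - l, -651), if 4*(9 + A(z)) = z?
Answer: -17459623/4 ≈ -4.3649e+6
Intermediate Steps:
l = 0
F(K) = 5
A(z) = -9 + z/4
V(t, S) = -9 + S/4 (V(t, S) = -9 + ((5 - 4)*S)/4 = -9 + (1*S)/4 = -9 + S/4)
-4364734 + V(684 - l, -651) = -4364734 + (-9 + (¼)*(-651)) = -4364734 + (-9 - 651/4) = -4364734 - 687/4 = -17459623/4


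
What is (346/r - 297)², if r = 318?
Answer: 2213702500/25281 ≈ 87564.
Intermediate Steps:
(346/r - 297)² = (346/318 - 297)² = (346*(1/318) - 297)² = (173/159 - 297)² = (-47050/159)² = 2213702500/25281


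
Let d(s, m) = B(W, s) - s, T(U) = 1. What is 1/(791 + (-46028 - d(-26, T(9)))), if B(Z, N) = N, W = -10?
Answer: -1/45237 ≈ -2.2106e-5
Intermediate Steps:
d(s, m) = 0 (d(s, m) = s - s = 0)
1/(791 + (-46028 - d(-26, T(9)))) = 1/(791 + (-46028 - 1*0)) = 1/(791 + (-46028 + 0)) = 1/(791 - 46028) = 1/(-45237) = -1/45237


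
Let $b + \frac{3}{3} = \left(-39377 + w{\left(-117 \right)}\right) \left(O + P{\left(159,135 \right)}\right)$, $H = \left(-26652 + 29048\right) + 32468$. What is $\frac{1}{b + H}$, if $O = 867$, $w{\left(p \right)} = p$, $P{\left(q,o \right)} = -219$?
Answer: $- \frac{1}{25557249} \approx -3.9128 \cdot 10^{-8}$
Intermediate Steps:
$H = 34864$ ($H = 2396 + 32468 = 34864$)
$b = -25592113$ ($b = -1 + \left(-39377 - 117\right) \left(867 - 219\right) = -1 - 25592112 = -25592113$)
$\frac{1}{b + H} = \frac{1}{-25592113 + 34864} = \frac{1}{-25557249} = - \frac{1}{25557249}$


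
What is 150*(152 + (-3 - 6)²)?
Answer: 34950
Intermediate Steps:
150*(152 + (-3 - 6)²) = 150*(152 + (-9)²) = 150*(152 + 81) = 150*233 = 34950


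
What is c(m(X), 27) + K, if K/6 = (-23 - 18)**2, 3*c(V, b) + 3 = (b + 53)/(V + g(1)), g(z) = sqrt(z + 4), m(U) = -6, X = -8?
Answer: 312475/31 - 80*sqrt(5)/93 ≈ 10078.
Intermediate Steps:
g(z) = sqrt(4 + z)
c(V, b) = -1 + (53 + b)/(3*(V + sqrt(5))) (c(V, b) = -1 + ((b + 53)/(V + sqrt(4 + 1)))/3 = -1 + ((53 + b)/(V + sqrt(5)))/3 = -1 + (53 + b)/(3*(V + sqrt(5))))
K = 10086 (K = 6*(-23 - 18)**2 = 6*(-41)**2 = 6*1681 = 10086)
c(m(X), 27) + K = (53/3 - 1*(-6) - sqrt(5) + (1/3)*27)/(-6 + sqrt(5)) + 10086 = (53/3 + 6 - sqrt(5) + 9)/(-6 + sqrt(5)) + 10086 = (98/3 - sqrt(5))/(-6 + sqrt(5)) + 10086 = 10086 + (98/3 - sqrt(5))/(-6 + sqrt(5))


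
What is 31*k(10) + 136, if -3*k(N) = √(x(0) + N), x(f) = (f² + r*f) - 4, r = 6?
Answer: 136 - 31*√6/3 ≈ 110.69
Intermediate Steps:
x(f) = -4 + f² + 6*f (x(f) = (f² + 6*f) - 4 = -4 + f² + 6*f)
k(N) = -√(-4 + N)/3 (k(N) = -√((-4 + 0² + 6*0) + N)/3 = -√((-4 + 0 + 0) + N)/3 = -√(-4 + N)/3)
31*k(10) + 136 = 31*(-√(-4 + 10)/3) + 136 = 31*(-√6/3) + 136 = -31*√6/3 + 136 = 136 - 31*√6/3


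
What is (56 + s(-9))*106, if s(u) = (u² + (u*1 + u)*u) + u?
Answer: 30740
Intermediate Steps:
s(u) = u + 3*u² (s(u) = (u² + (u + u)*u) + u = (u² + (2*u)*u) + u = (u² + 2*u²) + u = 3*u² + u = u + 3*u²)
(56 + s(-9))*106 = (56 - 9*(1 + 3*(-9)))*106 = (56 - 9*(1 - 27))*106 = (56 - 9*(-26))*106 = (56 + 234)*106 = 290*106 = 30740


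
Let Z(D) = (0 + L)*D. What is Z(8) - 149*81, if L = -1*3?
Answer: -12093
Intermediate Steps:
L = -3
Z(D) = -3*D (Z(D) = (0 - 3)*D = -3*D)
Z(8) - 149*81 = -3*8 - 149*81 = -24 - 12069 = -12093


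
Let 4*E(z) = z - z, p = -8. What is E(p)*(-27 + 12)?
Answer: 0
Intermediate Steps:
E(z) = 0 (E(z) = (z - z)/4 = (1/4)*0 = 0)
E(p)*(-27 + 12) = 0*(-27 + 12) = 0*(-15) = 0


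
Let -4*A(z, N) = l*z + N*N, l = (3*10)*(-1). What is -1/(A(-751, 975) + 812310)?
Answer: -4/2276085 ≈ -1.7574e-6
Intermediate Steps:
l = -30 (l = 30*(-1) = -30)
A(z, N) = -N²/4 + 15*z/2 (A(z, N) = -(-30*z + N*N)/4 = -(-30*z + N²)/4 = -(N² - 30*z)/4 = -N²/4 + 15*z/2)
-1/(A(-751, 975) + 812310) = -1/((-¼*975² + (15/2)*(-751)) + 812310) = -1/((-¼*950625 - 11265/2) + 812310) = -1/((-950625/4 - 11265/2) + 812310) = -1/(-973155/4 + 812310) = -1/2276085/4 = -1*4/2276085 = -4/2276085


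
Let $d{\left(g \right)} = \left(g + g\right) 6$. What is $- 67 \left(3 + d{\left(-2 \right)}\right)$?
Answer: $1407$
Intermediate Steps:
$d{\left(g \right)} = 12 g$ ($d{\left(g \right)} = 2 g 6 = 12 g$)
$- 67 \left(3 + d{\left(-2 \right)}\right) = - 67 \left(3 + 12 \left(-2\right)\right) = - 67 \left(3 - 24\right) = \left(-67\right) \left(-21\right) = 1407$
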